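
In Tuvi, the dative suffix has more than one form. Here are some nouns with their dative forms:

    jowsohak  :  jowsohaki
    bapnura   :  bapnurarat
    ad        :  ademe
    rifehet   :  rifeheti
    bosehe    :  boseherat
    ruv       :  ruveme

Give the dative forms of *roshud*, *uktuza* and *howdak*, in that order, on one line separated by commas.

roshudeme, uktuzarat, howdaki

Looking at the final sound of each stem: -i when the stem ends in a voiceless consonant (*jowsohak*, *rifehet*); -eme when the stem ends in a voiced consonant (*ad*, *ruv*); -rat when the stem ends in a vowel (*bapnura*, *bosehe*).
*roshud*: final sound = /d/, a voiced consonant → -eme → *roshudeme*.
The final sound of *uktuza* is /a/, which is a vowel, so the suffix is -rat, giving *uktuzarat*.
*howdak* — final sound /k/ (a voiceless consonant) → -i → *howdaki*.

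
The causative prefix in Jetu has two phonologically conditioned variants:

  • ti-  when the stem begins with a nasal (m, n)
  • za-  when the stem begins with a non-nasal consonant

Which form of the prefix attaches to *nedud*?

ti-

The first consonant of *nedud* is /n/, which is a nasal, so the prefix is ti-.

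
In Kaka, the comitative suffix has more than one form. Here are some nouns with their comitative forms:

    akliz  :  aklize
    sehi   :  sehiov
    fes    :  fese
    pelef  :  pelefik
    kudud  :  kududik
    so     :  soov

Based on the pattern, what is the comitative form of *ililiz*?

The pattern is sibilance of the final sound: -e when the stem ends in a sibilant (*akliz*, *fes*); -ik when the stem ends in a non-sibilant consonant (*pelef*, *kudud*); -ov when the stem ends in a vowel (*sehi*, *so*).
*ililiz*: final sound = /z/, a sibilant → -e → *ililize*.

ililize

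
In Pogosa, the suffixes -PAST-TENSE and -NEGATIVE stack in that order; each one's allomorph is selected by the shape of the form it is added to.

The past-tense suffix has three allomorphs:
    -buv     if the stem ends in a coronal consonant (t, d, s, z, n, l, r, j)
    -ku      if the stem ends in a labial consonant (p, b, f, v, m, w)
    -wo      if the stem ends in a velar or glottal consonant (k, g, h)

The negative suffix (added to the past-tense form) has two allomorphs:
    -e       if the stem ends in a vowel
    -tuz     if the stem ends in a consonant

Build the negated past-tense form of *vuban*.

*vuban*: final consonant = /n/, coronal → -buv → *vubanbuv*.
Since the final sound of the past-tense form *vubanbuv* is /v/ (a consonant), it takes -tuz, giving *vubanbuvtuz*.

vubanbuvtuz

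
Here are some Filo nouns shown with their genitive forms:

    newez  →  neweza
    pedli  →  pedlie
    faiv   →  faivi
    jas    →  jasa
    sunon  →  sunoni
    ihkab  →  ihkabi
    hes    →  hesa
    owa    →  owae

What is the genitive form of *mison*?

Looking at the final sound of each stem: -a when the stem ends in a sibilant (*newez*, *jas*, *hes*); -i when the stem ends in a non-sibilant consonant (*faiv*, *sunon*, *ihkab*); -e when the stem ends in a vowel (*pedli*, *owa*).
*mison*: final sound = /n/, a non-sibilant consonant → -i → *misoni*.

misoni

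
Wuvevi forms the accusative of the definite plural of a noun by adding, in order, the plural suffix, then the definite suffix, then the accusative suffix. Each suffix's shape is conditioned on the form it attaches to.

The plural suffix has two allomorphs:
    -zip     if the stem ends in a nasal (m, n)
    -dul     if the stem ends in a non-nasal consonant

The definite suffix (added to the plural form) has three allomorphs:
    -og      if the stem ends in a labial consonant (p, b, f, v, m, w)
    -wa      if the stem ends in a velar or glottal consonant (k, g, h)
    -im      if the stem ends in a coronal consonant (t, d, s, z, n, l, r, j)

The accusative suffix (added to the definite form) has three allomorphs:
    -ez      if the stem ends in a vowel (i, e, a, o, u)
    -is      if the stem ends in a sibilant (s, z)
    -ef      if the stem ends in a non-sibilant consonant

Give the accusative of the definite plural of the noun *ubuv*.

ubuvdulimef

The final consonant of *ubuv* is /v/, which is non-nasal, so the plural suffix is -dul, giving *ubuvdul*.
Since the final consonant of the plural form *ubuvdul* is /l/ (coronal), it takes -im, giving *ubuvdulim*.
Since the final sound of the definite form *ubuvdulim* is /m/ (a non-sibilant consonant), it takes -ef, giving *ubuvdulimef*.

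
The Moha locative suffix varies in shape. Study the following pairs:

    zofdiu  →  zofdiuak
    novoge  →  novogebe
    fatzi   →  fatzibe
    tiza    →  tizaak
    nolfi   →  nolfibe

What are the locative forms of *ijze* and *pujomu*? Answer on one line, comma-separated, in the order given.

Looking at the last vowel of each stem: -be when the last vowel of the stem is a front vowel (*novoge*, *fatzi*, *nolfi*); -ak when the last vowel of the stem is a back vowel (*zofdiu*, *tiza*).
*ijze* — last vowel /e/ (a front vowel) → -be → *ijzebe*.
The last vowel of *pujomu* is /u/, which is a back vowel, so the suffix is -ak, giving *pujomuak*.

ijzebe, pujomuak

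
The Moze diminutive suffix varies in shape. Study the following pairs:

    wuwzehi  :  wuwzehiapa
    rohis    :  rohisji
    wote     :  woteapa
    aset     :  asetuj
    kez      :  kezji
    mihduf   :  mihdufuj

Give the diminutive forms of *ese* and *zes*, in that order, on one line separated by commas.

eseapa, zesji

The pattern is sibilance of the final sound: -ji when the stem ends in a sibilant (*rohis*, *kez*); -uj when the stem ends in a non-sibilant consonant (*aset*, *mihduf*); -apa when the stem ends in a vowel (*wuwzehi*, *wote*).
The final sound of *ese* is /e/, which is a vowel, so the suffix is -apa, giving *eseapa*.
*zes*: final sound = /s/, a sibilant → -ji → *zesji*.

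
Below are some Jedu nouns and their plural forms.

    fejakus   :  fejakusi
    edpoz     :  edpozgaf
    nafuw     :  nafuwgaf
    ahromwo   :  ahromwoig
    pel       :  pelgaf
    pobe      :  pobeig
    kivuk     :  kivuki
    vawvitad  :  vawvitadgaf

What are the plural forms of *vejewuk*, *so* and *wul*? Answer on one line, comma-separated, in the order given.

vejewuki, soig, wulgaf

Looking at the final sound of each stem: -i when the stem ends in a voiceless consonant (*fejakus*, *kivuk*); -gaf when the stem ends in a voiced consonant (*edpoz*, *nafuw*, *pel*, *vawvitad*); -ig when the stem ends in a vowel (*ahromwo*, *pobe*).
Since the final sound of *vejewuk* is /k/ (a voiceless consonant), it takes -i, giving *vejewuki*.
Since the final sound of *so* is /o/ (a vowel), it takes -ig, giving *soig*.
Since the final sound of *wul* is /l/ (a voiced consonant), it takes -gaf, giving *wulgaf*.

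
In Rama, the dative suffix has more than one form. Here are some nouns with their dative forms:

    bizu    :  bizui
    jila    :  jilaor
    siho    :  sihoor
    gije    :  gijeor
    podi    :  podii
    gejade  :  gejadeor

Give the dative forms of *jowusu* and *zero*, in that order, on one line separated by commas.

jowusui, zeroor

The pattern is height harmony: -i when the last vowel of the stem is a high vowel (*bizu*, *podi*); -or when the last vowel of the stem is a non-high vowel (*jila*, *siho*, *gije*, *gejade*).
*jowusu*: last vowel = /u/, a high vowel → -i → *jowusui*.
The last vowel of *zero* is /o/, which is a non-high vowel, so the suffix is -or, giving *zeroor*.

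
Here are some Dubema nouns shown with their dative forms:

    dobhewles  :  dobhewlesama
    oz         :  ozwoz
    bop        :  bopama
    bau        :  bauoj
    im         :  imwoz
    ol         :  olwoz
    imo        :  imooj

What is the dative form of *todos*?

The suffix is conditioned by the final sound: -ama when the stem ends in a voiceless consonant (*dobhewles*, *bop*); -woz when the stem ends in a voiced consonant (*oz*, *im*, *ol*); -oj when the stem ends in a vowel (*bau*, *imo*).
*todos*: final sound = /s/, a voiceless consonant → -ama → *todosama*.

todosama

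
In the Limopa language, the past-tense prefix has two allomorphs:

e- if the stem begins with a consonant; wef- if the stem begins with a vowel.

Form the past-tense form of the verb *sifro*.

esifro

Since the first sound of *sifro* is /s/ (a consonant), it takes e-, giving *esifro*.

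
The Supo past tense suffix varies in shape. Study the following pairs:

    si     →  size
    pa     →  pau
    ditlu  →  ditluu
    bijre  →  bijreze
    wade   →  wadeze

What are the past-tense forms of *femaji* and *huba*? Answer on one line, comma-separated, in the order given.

The alternation tracks the last vowel of the stem — -ze when the last vowel of the stem is a front vowel (*si*, *bijre*, *wade*); -u when the last vowel of the stem is a back vowel (*pa*, *ditlu*).
*femaji* — last vowel /i/ (a front vowel) → -ze → *femajize*.
Since the last vowel of *huba* is /a/ (a back vowel), it takes -u, giving *hubau*.

femajize, hubau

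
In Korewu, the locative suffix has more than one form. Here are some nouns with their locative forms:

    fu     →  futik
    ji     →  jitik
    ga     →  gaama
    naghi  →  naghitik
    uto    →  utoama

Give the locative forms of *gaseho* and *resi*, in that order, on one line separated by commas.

The alternation tracks the last vowel of the stem — -tik when the last vowel of the stem is a high vowel (*fu*, *ji*, *naghi*); -ama when the last vowel of the stem is a non-high vowel (*ga*, *uto*).
*gaseho*: last vowel = /o/, a non-high vowel → -ama → *gasehoama*.
The last vowel of *resi* is /i/, which is a high vowel, so the suffix is -tik, giving *resitik*.

gasehoama, resitik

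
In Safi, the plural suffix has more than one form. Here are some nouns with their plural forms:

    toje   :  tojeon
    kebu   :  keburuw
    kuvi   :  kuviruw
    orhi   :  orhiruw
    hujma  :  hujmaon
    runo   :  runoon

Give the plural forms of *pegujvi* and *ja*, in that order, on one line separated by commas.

pegujviruw, jaon

The alternation tracks the last vowel of the stem — -ruw when the last vowel of the stem is a high vowel (*kebu*, *kuvi*, *orhi*); -on when the last vowel of the stem is a non-high vowel (*toje*, *hujma*, *runo*).
The last vowel of *pegujvi* is /i/, which is a high vowel, so the suffix is -ruw, giving *pegujviruw*.
Since the last vowel of *ja* is /a/ (a non-high vowel), it takes -on, giving *jaon*.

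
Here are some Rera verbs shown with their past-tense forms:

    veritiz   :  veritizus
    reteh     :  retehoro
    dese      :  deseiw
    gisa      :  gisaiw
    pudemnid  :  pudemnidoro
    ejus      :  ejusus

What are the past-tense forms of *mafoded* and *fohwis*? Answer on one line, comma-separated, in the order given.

The suffix is conditioned by the final sound: -us when the stem ends in a sibilant (*veritiz*, *ejus*); -oro when the stem ends in a non-sibilant consonant (*reteh*, *pudemnid*); -iw when the stem ends in a vowel (*dese*, *gisa*).
*mafoded*: final sound = /d/, a non-sibilant consonant → -oro → *mafodedoro*.
*fohwis* — final sound /s/ (a sibilant) → -us → *fohwisus*.

mafodedoro, fohwisus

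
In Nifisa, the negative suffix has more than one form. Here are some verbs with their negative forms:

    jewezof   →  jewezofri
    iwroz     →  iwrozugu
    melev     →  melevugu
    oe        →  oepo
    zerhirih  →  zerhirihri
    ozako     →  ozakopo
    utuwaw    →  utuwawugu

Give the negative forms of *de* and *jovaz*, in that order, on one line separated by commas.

Looking at the final sound of each stem: -ri when the stem ends in a voiceless consonant (*jewezof*, *zerhirih*); -ugu when the stem ends in a voiced consonant (*iwroz*, *melev*, *utuwaw*); -po when the stem ends in a vowel (*oe*, *ozako*).
Since the final sound of *de* is /e/ (a vowel), it takes -po, giving *depo*.
*jovaz* — final sound /z/ (a voiced consonant) → -ugu → *jovazugu*.

depo, jovazugu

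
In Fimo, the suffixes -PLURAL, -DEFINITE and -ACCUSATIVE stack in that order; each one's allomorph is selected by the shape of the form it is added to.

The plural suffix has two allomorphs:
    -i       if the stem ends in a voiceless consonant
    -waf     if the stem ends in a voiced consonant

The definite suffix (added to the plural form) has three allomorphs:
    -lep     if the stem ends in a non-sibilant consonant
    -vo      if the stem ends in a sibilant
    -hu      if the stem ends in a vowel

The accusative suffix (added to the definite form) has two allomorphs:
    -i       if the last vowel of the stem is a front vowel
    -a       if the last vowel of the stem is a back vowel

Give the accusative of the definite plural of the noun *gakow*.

*gakow*: final consonant = /w/, voiced → -waf → *gakowwaf*.
Since the final sound of the plural form *gakowwaf* is /f/ (a non-sibilant consonant), it takes -lep, giving *gakowwaflep*.
The last vowel of the definite form *gakowwaflep* is /e/, which is a front vowel, so the accusative suffix is -i, giving *gakowwaflepi*.

gakowwaflepi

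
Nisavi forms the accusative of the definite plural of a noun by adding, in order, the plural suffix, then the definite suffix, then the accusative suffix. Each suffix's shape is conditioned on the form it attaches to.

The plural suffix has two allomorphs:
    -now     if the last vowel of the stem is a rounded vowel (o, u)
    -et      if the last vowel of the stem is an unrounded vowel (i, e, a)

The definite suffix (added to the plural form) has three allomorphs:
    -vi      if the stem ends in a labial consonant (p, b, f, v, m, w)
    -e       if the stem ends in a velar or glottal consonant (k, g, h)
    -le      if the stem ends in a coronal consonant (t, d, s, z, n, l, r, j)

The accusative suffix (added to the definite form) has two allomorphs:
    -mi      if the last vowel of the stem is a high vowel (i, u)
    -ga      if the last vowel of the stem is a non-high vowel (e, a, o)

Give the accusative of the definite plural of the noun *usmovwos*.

*usmovwos* — last vowel /o/ (a rounded vowel) → -now → *usmovwosnow*.
The plural form *usmovwosnow* — final consonant /w/ (labial) → -vi → *usmovwosnowvi*.
Since the last vowel of the definite form *usmovwosnowvi* is /i/ (a high vowel), it takes -mi, giving *usmovwosnowvimi*.

usmovwosnowvimi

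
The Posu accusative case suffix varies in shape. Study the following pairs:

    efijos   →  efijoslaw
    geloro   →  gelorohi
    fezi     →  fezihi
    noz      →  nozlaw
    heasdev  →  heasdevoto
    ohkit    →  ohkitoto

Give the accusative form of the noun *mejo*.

mejohi

The pattern is sibilance of the final sound: -law when the stem ends in a sibilant (*efijos*, *noz*); -oto when the stem ends in a non-sibilant consonant (*heasdev*, *ohkit*); -hi when the stem ends in a vowel (*geloro*, *fezi*).
Since the final sound of *mejo* is /o/ (a vowel), it takes -hi, giving *mejohi*.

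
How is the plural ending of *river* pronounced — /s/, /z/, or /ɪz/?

The stem *river* ends in a voiced non-sibilant sound.
The plural suffix surfaces as /ɪz/ after sibilants, /s/ after other voiceless consonants, and /z/ after other voiced sounds.
So the plural -s on *river* is pronounced /z/.

/z/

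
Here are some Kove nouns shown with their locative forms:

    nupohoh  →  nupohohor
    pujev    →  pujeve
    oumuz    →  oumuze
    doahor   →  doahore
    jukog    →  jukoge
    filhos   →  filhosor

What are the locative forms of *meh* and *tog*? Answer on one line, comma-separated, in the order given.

mehor, toge

Looking at the final consonant of each stem: -or when the stem ends in a voiceless consonant (*nupohoh*, *filhos*); -e when the stem ends in a voiced consonant (*pujev*, *oumuz*, *doahor*, *jukog*).
Since the final consonant of *meh* is /h/ (voiceless), it takes -or, giving *mehor*.
The final consonant of *tog* is /g/, which is voiced, so the suffix is -e, giving *toge*.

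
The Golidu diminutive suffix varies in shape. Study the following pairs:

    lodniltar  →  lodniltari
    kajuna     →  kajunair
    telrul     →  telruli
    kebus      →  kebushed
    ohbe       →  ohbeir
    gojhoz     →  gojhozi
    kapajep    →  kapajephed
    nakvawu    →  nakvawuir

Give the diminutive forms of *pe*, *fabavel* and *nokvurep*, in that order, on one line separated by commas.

peir, fabaveli, nokvurephed

The suffix is conditioned by the final sound: -hed when the stem ends in a voiceless consonant (*kebus*, *kapajep*); -i when the stem ends in a voiced consonant (*lodniltar*, *telrul*, *gojhoz*); -ir when the stem ends in a vowel (*kajuna*, *ohbe*, *nakvawu*).
Since the final sound of *pe* is /e/ (a vowel), it takes -ir, giving *peir*.
The final sound of *fabavel* is /l/, which is a voiced consonant, so the suffix is -i, giving *fabaveli*.
*nokvurep*: final sound = /p/, a voiceless consonant → -hed → *nokvurephed*.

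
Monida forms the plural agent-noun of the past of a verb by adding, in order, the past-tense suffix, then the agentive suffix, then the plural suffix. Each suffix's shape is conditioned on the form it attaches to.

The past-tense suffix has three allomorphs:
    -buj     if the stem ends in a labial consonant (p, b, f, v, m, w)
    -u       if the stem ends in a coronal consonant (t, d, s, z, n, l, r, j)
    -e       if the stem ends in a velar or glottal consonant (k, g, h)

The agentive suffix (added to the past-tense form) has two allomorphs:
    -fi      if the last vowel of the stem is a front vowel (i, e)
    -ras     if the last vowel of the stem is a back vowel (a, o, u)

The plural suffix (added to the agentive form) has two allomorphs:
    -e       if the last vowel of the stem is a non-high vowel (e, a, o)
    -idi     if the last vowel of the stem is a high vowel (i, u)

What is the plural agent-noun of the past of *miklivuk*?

*miklivuk*: final consonant = /k/, velar/glottal → -e → *miklivuke*.
The past-tense form *miklivuke* — last vowel /e/ (a front vowel) → -fi → *miklivukefi*.
The agentive form *miklivukefi* — last vowel /i/ (a high vowel) → -idi → *miklivukefiidi*.

miklivukefiidi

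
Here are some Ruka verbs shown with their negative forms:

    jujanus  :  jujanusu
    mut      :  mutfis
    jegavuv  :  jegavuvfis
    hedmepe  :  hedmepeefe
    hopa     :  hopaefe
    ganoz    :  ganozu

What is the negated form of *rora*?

roraefe

Looking at the final sound of each stem: -u when the stem ends in a sibilant (*jujanus*, *ganoz*); -fis when the stem ends in a non-sibilant consonant (*mut*, *jegavuv*); -efe when the stem ends in a vowel (*hedmepe*, *hopa*).
*rora*: final sound = /a/, a vowel → -efe → *roraefe*.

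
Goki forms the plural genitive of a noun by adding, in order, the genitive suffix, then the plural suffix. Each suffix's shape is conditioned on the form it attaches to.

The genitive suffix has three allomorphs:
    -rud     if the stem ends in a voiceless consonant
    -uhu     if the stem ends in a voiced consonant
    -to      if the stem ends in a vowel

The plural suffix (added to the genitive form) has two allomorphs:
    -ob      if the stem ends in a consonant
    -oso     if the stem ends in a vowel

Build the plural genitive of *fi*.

fitooso

The final sound of *fi* is /i/, which is a vowel, so the genitive suffix is -to, giving *fito*.
The final sound of the genitive form *fito* is /o/, which is a vowel, so the plural suffix is -oso, giving *fitooso*.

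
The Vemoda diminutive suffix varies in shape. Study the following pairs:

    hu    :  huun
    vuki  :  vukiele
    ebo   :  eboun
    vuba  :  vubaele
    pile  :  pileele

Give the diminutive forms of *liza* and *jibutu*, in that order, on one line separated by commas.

lizaele, jibutuun

The alternation tracks the last vowel of the stem — -un when the last vowel of the stem is a rounded vowel (*hu*, *ebo*); -ele when the last vowel of the stem is an unrounded vowel (*vuki*, *vuba*, *pile*).
*liza* — last vowel /a/ (an unrounded vowel) → -ele → *lizaele*.
*jibutu* — last vowel /u/ (a rounded vowel) → -un → *jibutuun*.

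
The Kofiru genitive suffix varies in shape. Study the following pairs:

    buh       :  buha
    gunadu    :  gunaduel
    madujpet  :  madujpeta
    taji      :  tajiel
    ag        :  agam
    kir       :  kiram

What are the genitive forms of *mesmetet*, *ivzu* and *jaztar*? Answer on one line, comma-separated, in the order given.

mesmeteta, ivzuel, jaztaram

The alternation tracks the final sound of the stem — -a when the stem ends in a voiceless consonant (*buh*, *madujpet*); -am when the stem ends in a voiced consonant (*ag*, *kir*); -el when the stem ends in a vowel (*gunadu*, *taji*).
*mesmetet*: final sound = /t/, a voiceless consonant → -a → *mesmeteta*.
*ivzu*: final sound = /u/, a vowel → -el → *ivzuel*.
*jaztar*: final sound = /r/, a voiced consonant → -am → *jaztaram*.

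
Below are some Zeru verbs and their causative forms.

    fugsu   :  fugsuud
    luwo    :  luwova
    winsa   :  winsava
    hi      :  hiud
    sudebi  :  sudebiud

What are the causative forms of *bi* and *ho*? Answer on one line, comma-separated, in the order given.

The alternation tracks the last vowel of the stem — -ud when the last vowel of the stem is a high vowel (*fugsu*, *hi*, *sudebi*); -va when the last vowel of the stem is a non-high vowel (*luwo*, *winsa*).
Since the last vowel of *bi* is /i/ (a high vowel), it takes -ud, giving *biud*.
The last vowel of *ho* is /o/, which is a non-high vowel, so the suffix is -va, giving *hova*.

biud, hova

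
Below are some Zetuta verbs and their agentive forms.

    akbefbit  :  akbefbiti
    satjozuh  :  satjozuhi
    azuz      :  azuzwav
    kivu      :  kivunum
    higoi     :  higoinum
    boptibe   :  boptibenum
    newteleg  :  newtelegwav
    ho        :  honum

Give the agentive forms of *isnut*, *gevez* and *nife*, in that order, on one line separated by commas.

The alternation tracks the final sound of the stem — -i when the stem ends in a voiceless consonant (*akbefbit*, *satjozuh*); -wav when the stem ends in a voiced consonant (*azuz*, *newteleg*); -num when the stem ends in a vowel (*kivu*, *higoi*, *boptibe*, *ho*).
*isnut* — final sound /t/ (a voiceless consonant) → -i → *isnuti*.
*gevez*: final sound = /z/, a voiced consonant → -wav → *gevezwav*.
The final sound of *nife* is /e/, which is a vowel, so the suffix is -num, giving *nifenum*.

isnuti, gevezwav, nifenum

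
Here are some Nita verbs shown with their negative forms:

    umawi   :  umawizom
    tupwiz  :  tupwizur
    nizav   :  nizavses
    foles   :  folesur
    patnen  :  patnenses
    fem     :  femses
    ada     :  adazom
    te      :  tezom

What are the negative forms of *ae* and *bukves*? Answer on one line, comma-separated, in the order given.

aezom, bukvesur

Looking at the final sound of each stem: -ur when the stem ends in a sibilant (*tupwiz*, *foles*); -ses when the stem ends in a non-sibilant consonant (*nizav*, *patnen*, *fem*); -zom when the stem ends in a vowel (*umawi*, *ada*, *te*).
*ae*: final sound = /e/, a vowel → -zom → *aezom*.
*bukves* — final sound /s/ (a sibilant) → -ur → *bukvesur*.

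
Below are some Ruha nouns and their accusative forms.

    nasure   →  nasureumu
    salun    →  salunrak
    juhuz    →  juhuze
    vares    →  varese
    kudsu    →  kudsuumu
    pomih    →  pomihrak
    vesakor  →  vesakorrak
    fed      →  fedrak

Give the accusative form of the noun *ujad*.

ujadrak

The suffix is conditioned by the final sound: -e when the stem ends in a sibilant (*juhuz*, *vares*); -rak when the stem ends in a non-sibilant consonant (*salun*, *pomih*, *vesakor*, *fed*); -umu when the stem ends in a vowel (*nasure*, *kudsu*).
The final sound of *ujad* is /d/, which is a non-sibilant consonant, so the suffix is -rak, giving *ujadrak*.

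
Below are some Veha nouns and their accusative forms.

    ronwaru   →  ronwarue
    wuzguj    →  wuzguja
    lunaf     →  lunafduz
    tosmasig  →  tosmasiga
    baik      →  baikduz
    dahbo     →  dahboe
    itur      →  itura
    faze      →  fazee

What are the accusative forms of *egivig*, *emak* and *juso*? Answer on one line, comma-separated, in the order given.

egiviga, emakduz, jusoe

The pattern is voicing of the final sound: -duz when the stem ends in a voiceless consonant (*lunaf*, *baik*); -a when the stem ends in a voiced consonant (*wuzguj*, *tosmasig*, *itur*); -e when the stem ends in a vowel (*ronwaru*, *dahbo*, *faze*).
*egivig* — final sound /g/ (a voiced consonant) → -a → *egiviga*.
The final sound of *emak* is /k/, which is a voiceless consonant, so the suffix is -duz, giving *emakduz*.
Since the final sound of *juso* is /o/ (a vowel), it takes -e, giving *jusoe*.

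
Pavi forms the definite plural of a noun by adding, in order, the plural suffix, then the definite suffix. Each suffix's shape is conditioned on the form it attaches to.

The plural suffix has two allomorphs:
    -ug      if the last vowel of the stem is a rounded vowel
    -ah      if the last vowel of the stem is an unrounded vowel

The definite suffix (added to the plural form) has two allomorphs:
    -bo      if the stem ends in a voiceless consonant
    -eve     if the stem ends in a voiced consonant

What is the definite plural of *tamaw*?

The last vowel of *tamaw* is /a/, which is an unrounded vowel, so the plural suffix is -ah, giving *tamawah*.
Since the final consonant of the plural form *tamawah* is /h/ (voiceless), it takes -bo, giving *tamawahbo*.

tamawahbo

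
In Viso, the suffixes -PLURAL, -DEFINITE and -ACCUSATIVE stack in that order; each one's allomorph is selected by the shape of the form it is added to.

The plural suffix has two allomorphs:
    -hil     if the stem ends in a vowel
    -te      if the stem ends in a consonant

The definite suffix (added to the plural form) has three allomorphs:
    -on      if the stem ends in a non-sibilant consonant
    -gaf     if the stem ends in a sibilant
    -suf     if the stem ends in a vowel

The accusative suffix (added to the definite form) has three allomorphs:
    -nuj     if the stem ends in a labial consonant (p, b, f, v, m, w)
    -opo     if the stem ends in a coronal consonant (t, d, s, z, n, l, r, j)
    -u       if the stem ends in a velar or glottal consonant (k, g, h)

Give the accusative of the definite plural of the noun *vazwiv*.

vazwivtesufnuj

*vazwiv*: final sound = /v/, a consonant → -te → *vazwivte*.
The plural form *vazwivte*: final sound = /e/, a vowel → -suf → *vazwivtesuf*.
The definite form *vazwivtesuf* — final consonant /f/ (labial) → -nuj → *vazwivtesufnuj*.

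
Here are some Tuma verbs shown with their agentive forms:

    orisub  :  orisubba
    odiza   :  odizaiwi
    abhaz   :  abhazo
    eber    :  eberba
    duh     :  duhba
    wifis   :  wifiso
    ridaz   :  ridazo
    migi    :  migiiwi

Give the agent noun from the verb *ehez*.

ehezo

The alternation tracks the final sound of the stem — -o when the stem ends in a sibilant (*abhaz*, *wifis*, *ridaz*); -ba when the stem ends in a non-sibilant consonant (*orisub*, *eber*, *duh*); -iwi when the stem ends in a vowel (*odiza*, *migi*).
Since the final sound of *ehez* is /z/ (a sibilant), it takes -o, giving *ehezo*.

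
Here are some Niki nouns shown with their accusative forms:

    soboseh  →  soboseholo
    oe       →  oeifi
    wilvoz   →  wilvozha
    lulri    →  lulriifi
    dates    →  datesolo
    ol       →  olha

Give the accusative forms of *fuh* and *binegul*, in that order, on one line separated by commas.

Looking at the final sound of each stem: -olo when the stem ends in a voiceless consonant (*soboseh*, *dates*); -ha when the stem ends in a voiced consonant (*wilvoz*, *ol*); -ifi when the stem ends in a vowel (*oe*, *lulri*).
*fuh*: final sound = /h/, a voiceless consonant → -olo → *fuholo*.
*binegul* — final sound /l/ (a voiced consonant) → -ha → *binegulha*.

fuholo, binegulha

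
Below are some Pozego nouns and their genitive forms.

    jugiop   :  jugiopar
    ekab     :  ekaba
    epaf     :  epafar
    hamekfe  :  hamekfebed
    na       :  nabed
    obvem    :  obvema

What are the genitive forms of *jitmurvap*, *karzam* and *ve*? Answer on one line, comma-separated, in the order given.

Looking at the final sound of each stem: -ar when the stem ends in a voiceless consonant (*jugiop*, *epaf*); -a when the stem ends in a voiced consonant (*ekab*, *obvem*); -bed when the stem ends in a vowel (*hamekfe*, *na*).
The final sound of *jitmurvap* is /p/, which is a voiceless consonant, so the suffix is -ar, giving *jitmurvapar*.
Since the final sound of *karzam* is /m/ (a voiced consonant), it takes -a, giving *karzama*.
The final sound of *ve* is /e/, which is a vowel, so the suffix is -bed, giving *vebed*.

jitmurvapar, karzama, vebed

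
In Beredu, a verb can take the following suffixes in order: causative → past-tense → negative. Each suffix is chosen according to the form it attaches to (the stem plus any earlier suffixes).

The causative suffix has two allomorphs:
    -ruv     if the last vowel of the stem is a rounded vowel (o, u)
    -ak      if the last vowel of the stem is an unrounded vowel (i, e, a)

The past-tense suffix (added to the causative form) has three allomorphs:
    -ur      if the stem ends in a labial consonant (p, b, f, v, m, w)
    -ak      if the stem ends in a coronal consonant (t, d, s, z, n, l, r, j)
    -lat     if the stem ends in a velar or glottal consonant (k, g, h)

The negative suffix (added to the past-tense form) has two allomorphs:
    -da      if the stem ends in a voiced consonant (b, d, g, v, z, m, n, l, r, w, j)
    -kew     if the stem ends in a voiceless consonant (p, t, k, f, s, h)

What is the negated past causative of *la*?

laaklatkew

The last vowel of *la* is /a/, which is an unrounded vowel, so the causative suffix is -ak, giving *laak*.
The causative form *laak* — final consonant /k/ (velar/glottal) → -lat → *laaklat*.
The past-tense form *laaklat*: final consonant = /t/, voiceless → -kew → *laaklatkew*.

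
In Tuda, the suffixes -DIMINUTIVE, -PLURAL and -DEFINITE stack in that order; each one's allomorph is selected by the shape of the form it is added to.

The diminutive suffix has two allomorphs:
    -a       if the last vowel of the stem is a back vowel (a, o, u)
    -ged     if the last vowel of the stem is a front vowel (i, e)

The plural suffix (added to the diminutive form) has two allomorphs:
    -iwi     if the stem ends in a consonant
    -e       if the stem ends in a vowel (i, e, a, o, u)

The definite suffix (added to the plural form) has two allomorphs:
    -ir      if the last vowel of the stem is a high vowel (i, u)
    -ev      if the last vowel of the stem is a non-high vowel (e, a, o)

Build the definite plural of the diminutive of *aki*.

The last vowel of *aki* is /i/, which is a front vowel, so the diminutive suffix is -ged, giving *akiged*.
The diminutive form *akiged* — final sound /d/ (a consonant) → -iwi → *akigediwi*.
Since the last vowel of the plural form *akigediwi* is /i/ (a high vowel), it takes -ir, giving *akigediwiir*.

akigediwiir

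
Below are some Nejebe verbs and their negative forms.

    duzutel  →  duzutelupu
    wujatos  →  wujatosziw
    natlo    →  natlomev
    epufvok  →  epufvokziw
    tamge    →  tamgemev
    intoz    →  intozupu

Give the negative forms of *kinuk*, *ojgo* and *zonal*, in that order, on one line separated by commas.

The suffix is conditioned by the final sound: -ziw when the stem ends in a voiceless consonant (*wujatos*, *epufvok*); -upu when the stem ends in a voiced consonant (*duzutel*, *intoz*); -mev when the stem ends in a vowel (*natlo*, *tamge*).
*kinuk* — final sound /k/ (a voiceless consonant) → -ziw → *kinukziw*.
*ojgo* — final sound /o/ (a vowel) → -mev → *ojgomev*.
Since the final sound of *zonal* is /l/ (a voiced consonant), it takes -upu, giving *zonalupu*.

kinukziw, ojgomev, zonalupu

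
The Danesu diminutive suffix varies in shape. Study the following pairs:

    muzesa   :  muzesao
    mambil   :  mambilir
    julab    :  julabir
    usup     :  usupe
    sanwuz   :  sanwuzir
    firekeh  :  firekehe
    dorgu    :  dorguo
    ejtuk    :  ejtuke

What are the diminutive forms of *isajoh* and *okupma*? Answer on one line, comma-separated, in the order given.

The pattern is voicing of the final sound: -e when the stem ends in a voiceless consonant (*usup*, *firekeh*, *ejtuk*); -ir when the stem ends in a voiced consonant (*mambil*, *julab*, *sanwuz*); -o when the stem ends in a vowel (*muzesa*, *dorgu*).
Since the final sound of *isajoh* is /h/ (a voiceless consonant), it takes -e, giving *isajohe*.
*okupma*: final sound = /a/, a vowel → -o → *okupmao*.

isajohe, okupmao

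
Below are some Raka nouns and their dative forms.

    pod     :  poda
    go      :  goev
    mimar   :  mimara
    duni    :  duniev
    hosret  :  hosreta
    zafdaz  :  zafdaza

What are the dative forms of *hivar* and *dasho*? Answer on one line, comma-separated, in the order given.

hivara, dashoev

The suffix is conditioned by the final sound: -a when the stem ends in a consonant (*pod*, *mimar*, *hosret*, *zafdaz*); -ev when the stem ends in a vowel (*go*, *duni*).
Since the final sound of *hivar* is /r/ (a consonant), it takes -a, giving *hivara*.
The final sound of *dasho* is /o/, which is a vowel, so the suffix is -ev, giving *dashoev*.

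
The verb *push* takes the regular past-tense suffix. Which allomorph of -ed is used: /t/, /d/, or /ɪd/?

The stem *push* ends in a voiceless consonant other than /t/.
The -ed suffix is realized as /ɪd/ after /t, d/; as /t/ after other voiceless consonants; and as /d/ after other voiced sounds.
So -ed on *push* is pronounced /t/.

/t/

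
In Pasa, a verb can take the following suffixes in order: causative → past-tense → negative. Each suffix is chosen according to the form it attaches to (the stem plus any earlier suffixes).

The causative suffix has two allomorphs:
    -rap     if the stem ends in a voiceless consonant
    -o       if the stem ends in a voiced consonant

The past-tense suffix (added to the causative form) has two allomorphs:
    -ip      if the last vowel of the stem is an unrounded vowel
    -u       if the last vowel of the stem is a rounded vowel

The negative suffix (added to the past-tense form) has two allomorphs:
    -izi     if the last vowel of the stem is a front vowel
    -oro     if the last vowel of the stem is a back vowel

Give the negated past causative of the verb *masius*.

*masius*: final consonant = /s/, voiceless → -rap → *masiusrap*.
The last vowel of the causative form *masiusrap* is /a/, which is an unrounded vowel, so the past-tense suffix is -ip, giving *masiusrapip*.
The past-tense form *masiusrapip* — last vowel /i/ (a front vowel) → -izi → *masiusrapipizi*.

masiusrapipizi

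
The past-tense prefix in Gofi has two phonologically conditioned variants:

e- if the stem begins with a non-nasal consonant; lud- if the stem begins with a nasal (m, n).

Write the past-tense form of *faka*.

Since the first consonant of *faka* is /f/ (non-nasal), it takes e-, giving *efaka*.

efaka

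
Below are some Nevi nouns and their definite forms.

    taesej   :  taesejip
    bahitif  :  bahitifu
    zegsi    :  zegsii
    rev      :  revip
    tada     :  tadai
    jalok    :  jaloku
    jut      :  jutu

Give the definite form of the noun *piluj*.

Looking at the final sound of each stem: -u when the stem ends in a voiceless consonant (*bahitif*, *jalok*, *jut*); -ip when the stem ends in a voiced consonant (*taesej*, *rev*); -i when the stem ends in a vowel (*zegsi*, *tada*).
*piluj*: final sound = /j/, a voiced consonant → -ip → *pilujip*.

pilujip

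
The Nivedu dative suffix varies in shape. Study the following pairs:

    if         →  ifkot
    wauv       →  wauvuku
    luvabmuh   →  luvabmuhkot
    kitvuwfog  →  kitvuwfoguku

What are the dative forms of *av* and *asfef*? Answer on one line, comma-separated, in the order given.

The pattern is voicing of the final consonant: -kot when the stem ends in a voiceless consonant (*if*, *luvabmuh*); -uku when the stem ends in a voiced consonant (*wauv*, *kitvuwfog*).
Since the final consonant of *av* is /v/ (voiced), it takes -uku, giving *avuku*.
Since the final consonant of *asfef* is /f/ (voiceless), it takes -kot, giving *asfefkot*.

avuku, asfefkot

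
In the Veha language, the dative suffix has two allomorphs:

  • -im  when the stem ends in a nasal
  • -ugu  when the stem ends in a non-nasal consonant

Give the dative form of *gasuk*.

The final consonant of *gasuk* is /k/, which is non-nasal, so the suffix is -ugu, giving *gasukugu*.

gasukugu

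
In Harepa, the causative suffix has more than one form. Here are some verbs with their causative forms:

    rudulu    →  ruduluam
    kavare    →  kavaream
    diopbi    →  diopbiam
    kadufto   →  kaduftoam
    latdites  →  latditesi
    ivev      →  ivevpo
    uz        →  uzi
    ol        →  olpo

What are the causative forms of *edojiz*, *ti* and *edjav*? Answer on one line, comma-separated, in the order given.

edojizi, tiam, edjavpo

The alternation tracks the final sound of the stem — -i when the stem ends in a sibilant (*latdites*, *uz*); -po when the stem ends in a non-sibilant consonant (*ivev*, *ol*); -am when the stem ends in a vowel (*rudulu*, *kavare*, *diopbi*, *kadufto*).
The final sound of *edojiz* is /z/, which is a sibilant, so the suffix is -i, giving *edojizi*.
*ti* — final sound /i/ (a vowel) → -am → *tiam*.
The final sound of *edjav* is /v/, which is a non-sibilant consonant, so the suffix is -po, giving *edjavpo*.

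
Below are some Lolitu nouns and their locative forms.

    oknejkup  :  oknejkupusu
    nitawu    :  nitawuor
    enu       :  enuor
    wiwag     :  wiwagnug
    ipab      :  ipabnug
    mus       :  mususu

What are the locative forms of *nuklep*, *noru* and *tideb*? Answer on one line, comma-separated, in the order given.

nuklepusu, noruor, tidebnug

The alternation tracks the final sound of the stem — -usu when the stem ends in a voiceless consonant (*oknejkup*, *mus*); -nug when the stem ends in a voiced consonant (*wiwag*, *ipab*); -or when the stem ends in a vowel (*nitawu*, *enu*).
The final sound of *nuklep* is /p/, which is a voiceless consonant, so the suffix is -usu, giving *nuklepusu*.
The final sound of *noru* is /u/, which is a vowel, so the suffix is -or, giving *noruor*.
Since the final sound of *tideb* is /b/ (a voiced consonant), it takes -nug, giving *tidebnug*.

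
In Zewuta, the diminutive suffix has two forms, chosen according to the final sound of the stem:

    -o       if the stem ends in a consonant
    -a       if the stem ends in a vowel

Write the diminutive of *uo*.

The final sound of *uo* is /o/, which is a vowel, so the suffix is -a, giving *uoa*.

uoa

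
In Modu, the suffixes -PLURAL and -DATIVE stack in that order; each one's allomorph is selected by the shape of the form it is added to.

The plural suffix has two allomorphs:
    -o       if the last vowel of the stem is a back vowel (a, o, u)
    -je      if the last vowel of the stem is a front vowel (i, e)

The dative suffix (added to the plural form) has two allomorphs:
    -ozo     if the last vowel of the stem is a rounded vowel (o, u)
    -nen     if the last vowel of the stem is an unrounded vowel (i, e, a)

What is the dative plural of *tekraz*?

tekrazoozo

*tekraz* — last vowel /a/ (a back vowel) → -o → *tekrazo*.
Since the last vowel of the plural form *tekrazo* is /o/ (a rounded vowel), it takes -ozo, giving *tekrazoozo*.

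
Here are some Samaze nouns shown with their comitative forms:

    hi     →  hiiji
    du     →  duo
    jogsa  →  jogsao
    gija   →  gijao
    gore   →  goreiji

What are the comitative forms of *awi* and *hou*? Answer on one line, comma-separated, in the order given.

The pattern is front/back vowel harmony: -iji when the last vowel of the stem is a front vowel (*hi*, *gore*); -o when the last vowel of the stem is a back vowel (*du*, *jogsa*, *gija*).
Since the last vowel of *awi* is /i/ (a front vowel), it takes -iji, giving *awiiji*.
*hou*: last vowel = /u/, a back vowel → -o → *houo*.

awiiji, houo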